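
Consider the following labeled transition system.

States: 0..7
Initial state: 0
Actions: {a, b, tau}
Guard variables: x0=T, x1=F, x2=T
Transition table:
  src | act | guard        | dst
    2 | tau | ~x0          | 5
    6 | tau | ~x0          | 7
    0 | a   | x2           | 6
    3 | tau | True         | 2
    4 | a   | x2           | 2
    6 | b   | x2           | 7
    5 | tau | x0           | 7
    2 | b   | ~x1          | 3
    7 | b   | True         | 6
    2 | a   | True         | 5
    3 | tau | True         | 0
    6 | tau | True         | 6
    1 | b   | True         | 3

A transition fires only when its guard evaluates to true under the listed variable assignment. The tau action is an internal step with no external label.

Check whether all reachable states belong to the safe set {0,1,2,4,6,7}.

Answer: INVARIANT HOLDS

Working:
Allowed set {0,1,2,4,6,7}
R = {0,6,7}
  0: safe
  6: safe
  7: safe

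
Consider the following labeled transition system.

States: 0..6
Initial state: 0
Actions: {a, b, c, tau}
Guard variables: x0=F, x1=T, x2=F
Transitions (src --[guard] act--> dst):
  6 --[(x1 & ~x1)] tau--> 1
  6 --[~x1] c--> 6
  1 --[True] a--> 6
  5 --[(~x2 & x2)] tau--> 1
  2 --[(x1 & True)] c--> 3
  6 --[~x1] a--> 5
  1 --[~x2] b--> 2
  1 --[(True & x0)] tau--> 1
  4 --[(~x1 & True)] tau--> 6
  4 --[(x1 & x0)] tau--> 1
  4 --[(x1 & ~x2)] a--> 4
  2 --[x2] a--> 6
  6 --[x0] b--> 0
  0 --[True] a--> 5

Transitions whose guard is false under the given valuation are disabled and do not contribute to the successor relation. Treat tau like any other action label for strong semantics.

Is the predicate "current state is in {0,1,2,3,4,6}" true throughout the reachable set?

Answer: INVARIANT VIOLATED at state 5

Trace:
Inv-set: {0,1,2,3,4,6}
Reach set: {0,5}
  0: ✓
  5: outside
counterexample path to 5: a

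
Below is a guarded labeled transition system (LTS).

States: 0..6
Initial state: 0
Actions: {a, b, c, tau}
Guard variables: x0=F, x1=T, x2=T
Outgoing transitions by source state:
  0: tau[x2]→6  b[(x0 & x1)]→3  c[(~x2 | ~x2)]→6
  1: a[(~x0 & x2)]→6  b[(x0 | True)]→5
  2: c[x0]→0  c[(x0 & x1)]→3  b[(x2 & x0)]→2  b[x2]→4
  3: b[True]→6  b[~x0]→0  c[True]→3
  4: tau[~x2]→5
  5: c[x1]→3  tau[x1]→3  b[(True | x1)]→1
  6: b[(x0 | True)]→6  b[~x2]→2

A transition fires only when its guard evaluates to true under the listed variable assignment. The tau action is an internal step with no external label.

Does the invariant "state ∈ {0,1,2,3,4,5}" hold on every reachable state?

Answer: INVARIANT VIOLATED at state 6

Trace:
Allowed set {0,1,2,3,4,5}
Reach set: {0,6}
  0: ✓
  6: outside
counterexample path to 6: tau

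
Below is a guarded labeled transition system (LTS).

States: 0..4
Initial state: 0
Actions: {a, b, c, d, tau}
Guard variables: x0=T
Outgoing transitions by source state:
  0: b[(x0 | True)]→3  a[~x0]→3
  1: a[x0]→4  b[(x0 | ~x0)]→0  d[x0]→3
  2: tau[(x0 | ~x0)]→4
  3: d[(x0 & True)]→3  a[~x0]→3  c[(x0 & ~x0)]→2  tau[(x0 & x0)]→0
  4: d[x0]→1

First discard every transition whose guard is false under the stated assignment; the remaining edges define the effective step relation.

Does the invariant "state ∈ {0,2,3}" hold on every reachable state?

Inv-set: {0,2,3}
Reach set: {0,3}
  0: ✓
  3: ✓

Answer: INVARIANT HOLDS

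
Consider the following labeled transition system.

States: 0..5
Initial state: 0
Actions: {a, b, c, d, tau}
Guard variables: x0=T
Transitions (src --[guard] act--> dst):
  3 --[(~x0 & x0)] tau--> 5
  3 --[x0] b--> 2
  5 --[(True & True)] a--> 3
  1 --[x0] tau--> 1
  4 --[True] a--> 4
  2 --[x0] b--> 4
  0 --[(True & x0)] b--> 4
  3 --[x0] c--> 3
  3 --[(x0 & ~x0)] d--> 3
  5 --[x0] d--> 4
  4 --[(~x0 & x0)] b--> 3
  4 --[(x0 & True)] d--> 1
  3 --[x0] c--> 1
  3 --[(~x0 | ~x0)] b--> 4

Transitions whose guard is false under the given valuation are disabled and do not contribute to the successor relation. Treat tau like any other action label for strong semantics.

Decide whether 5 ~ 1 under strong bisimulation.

Compute ~ classes (split until stable):
  round 0: {{0,1,2,3,4,5}}
  round 1: {{0,2},{1},{3},{4,5}}
  round 2: {{0,2},{1},{3},{4},{5}}
5 equivalence class(es) (converged in 3)
5∈{5}, 1∈{1}

Answer: NOT BISIMILAR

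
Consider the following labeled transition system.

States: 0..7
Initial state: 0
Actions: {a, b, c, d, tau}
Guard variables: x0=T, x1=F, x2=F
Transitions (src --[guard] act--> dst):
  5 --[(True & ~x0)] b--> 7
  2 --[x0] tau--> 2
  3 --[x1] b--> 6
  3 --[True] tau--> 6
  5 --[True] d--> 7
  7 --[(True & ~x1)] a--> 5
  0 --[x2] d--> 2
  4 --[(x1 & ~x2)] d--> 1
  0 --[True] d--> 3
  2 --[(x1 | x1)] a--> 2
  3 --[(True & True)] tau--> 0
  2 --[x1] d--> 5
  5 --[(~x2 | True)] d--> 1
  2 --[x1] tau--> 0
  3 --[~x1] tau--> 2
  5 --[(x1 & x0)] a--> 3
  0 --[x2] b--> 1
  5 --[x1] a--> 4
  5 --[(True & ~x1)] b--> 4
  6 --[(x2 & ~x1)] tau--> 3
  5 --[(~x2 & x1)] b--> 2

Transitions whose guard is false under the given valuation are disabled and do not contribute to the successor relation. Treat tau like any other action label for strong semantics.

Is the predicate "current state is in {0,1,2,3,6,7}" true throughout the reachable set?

Answer: INVARIANT HOLDS

Analysis:
Inv-set: {0,1,2,3,6,7}
Reachable = {0,2,3,6}
  0: safe
  2: safe
  3: safe
  6: safe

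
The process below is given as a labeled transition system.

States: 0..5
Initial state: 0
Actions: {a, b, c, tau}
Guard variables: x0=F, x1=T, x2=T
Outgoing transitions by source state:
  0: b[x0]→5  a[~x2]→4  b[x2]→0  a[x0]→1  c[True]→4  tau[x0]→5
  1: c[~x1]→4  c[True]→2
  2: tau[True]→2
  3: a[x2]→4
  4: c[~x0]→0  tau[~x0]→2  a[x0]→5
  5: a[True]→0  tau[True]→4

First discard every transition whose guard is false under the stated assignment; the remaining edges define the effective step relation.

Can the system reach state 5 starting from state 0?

Answer: UNREACHABLE

Analysis:
9 transition(s) survive guard evaluation.
L0 = {0}
L1 = {4}  total {0,4}
L2 = {2}  total {0,2,4}
R = {0,2,4}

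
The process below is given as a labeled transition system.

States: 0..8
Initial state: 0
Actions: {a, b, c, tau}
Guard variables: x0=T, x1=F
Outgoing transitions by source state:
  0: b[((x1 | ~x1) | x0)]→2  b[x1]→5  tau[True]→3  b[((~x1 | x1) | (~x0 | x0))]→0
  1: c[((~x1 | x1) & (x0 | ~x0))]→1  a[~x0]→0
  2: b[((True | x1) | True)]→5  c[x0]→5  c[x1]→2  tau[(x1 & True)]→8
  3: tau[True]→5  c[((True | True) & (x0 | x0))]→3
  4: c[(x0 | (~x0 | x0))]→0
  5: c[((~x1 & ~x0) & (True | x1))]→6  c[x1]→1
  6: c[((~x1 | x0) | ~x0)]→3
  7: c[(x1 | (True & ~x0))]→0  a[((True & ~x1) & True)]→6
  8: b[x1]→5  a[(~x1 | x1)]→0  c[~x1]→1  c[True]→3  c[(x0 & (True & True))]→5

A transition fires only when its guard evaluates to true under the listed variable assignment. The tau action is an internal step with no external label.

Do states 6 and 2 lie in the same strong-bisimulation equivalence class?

Refine partition for ~:
  round 0: {{0,1,2,3,4,5,6,7,8}}
  round 1: {{0},{1,4,6},{2},{3},{5},{7},{8}}
  round 2: {{0},{1},{2},{3},{4},{5},{6},{7},{8}}
stable after 3 split(s): 9 block(s)
6∈{6}, 2∈{2}

Answer: NOT BISIMILAR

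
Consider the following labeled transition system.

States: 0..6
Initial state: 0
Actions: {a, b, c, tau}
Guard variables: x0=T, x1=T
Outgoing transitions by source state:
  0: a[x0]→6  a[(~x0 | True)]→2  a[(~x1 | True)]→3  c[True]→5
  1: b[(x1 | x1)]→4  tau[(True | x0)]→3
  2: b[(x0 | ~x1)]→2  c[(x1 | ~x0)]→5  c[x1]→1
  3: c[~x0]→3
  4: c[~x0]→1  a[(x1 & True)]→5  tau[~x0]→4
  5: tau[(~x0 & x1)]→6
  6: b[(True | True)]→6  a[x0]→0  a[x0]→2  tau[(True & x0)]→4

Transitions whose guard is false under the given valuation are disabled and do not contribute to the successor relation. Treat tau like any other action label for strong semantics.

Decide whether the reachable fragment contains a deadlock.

Answer: DEADLOCK at state 3

Working:
R = {0,1,2,3,4,5,6}
  0: a→2  a→3  a→6  c→5  [4 out]
  1: b→4  tau→3  [2 out]
  2: b→2  c→1  c→5  [3 out]
  3: ∅  [STUCK]
  4: a→5  [1 out]
  5: ∅  [STUCK]
  6: a→0  a→2  b→6  tau→4  [4 out]
trace reaching 3: a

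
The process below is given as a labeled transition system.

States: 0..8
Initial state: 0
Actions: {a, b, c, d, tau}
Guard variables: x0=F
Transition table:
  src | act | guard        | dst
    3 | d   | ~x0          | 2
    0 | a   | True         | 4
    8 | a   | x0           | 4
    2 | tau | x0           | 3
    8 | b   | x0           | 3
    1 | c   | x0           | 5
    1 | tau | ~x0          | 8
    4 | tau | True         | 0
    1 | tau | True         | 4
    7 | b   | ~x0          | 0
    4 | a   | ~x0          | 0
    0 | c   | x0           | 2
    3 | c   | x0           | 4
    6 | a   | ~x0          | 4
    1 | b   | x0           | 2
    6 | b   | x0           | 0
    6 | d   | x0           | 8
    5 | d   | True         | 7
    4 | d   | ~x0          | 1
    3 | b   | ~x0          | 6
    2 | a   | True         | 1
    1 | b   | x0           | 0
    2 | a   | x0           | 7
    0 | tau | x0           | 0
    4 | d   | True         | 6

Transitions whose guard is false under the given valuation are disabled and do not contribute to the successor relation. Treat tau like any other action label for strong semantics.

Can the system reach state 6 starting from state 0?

Answer: REACHABLE

Working:
13 transition(s) survive guard evaluation.
L0 = {0}
L1 = {4}  cumulative {0,4}
L2 = {1,6}  cumulative {0,1,4,6}
L3 = {8}  cumulative {0,1,4,6,8}
R = {0,1,4,6,8}
Path to 6: a·d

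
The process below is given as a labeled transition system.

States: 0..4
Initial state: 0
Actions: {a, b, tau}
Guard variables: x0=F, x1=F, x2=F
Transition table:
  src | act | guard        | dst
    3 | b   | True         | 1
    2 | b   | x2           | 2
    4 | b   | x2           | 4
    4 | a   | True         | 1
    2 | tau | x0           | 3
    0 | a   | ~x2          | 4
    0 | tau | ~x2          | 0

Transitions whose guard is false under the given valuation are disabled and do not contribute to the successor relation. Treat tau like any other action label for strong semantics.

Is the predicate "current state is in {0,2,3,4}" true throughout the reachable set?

Answer: INVARIANT VIOLATED at state 1

Analysis:
Inv-set: {0,2,3,4}
Reach set: {0,1,4}
  0: safe
  1: VIOLATES
  4: safe
reach 1 via a·a — violates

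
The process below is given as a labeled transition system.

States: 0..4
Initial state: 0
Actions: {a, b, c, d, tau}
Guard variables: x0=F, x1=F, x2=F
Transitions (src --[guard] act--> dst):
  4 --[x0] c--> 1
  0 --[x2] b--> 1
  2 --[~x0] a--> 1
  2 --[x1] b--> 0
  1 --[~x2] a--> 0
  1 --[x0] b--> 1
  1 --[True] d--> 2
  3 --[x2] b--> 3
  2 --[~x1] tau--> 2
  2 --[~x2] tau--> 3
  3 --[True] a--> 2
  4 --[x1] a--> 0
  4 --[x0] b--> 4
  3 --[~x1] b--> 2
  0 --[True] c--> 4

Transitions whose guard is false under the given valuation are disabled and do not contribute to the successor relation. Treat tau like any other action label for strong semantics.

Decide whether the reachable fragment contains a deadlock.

Reach set: {0,4}
  0: c→4  [1 out]
  4: ∅  [deadlock]
Path to 4: c

Answer: DEADLOCK at state 4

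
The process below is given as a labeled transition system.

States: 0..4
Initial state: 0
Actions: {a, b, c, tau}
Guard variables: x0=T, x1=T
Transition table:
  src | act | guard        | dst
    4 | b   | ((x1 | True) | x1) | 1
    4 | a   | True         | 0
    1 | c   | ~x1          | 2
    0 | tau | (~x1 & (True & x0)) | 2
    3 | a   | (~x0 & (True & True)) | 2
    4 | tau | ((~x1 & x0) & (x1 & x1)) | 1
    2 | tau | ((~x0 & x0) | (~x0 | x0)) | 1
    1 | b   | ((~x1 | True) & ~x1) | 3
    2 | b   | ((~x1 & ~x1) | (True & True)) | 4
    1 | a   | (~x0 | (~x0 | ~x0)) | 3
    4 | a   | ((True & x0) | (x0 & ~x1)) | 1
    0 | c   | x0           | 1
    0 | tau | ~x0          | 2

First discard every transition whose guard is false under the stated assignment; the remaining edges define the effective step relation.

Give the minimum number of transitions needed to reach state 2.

Layered search for 2:
  L0 = {0}
  L1 = {1}
2 never appears.

Answer: UNREACHABLE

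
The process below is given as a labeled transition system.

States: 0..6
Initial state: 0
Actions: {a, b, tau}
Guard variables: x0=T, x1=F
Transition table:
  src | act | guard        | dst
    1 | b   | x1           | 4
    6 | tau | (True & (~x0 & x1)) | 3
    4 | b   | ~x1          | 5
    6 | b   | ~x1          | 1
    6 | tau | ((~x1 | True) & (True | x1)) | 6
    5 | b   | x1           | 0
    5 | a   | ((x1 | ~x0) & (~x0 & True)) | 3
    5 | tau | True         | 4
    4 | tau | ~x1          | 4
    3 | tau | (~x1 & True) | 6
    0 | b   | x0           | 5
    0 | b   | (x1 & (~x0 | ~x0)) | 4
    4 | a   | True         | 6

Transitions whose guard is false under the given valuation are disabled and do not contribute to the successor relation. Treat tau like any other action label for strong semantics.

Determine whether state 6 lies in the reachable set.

Answer: REACHABLE

Trace:
Guard filter leaves 8 enabled edge(s).
L0 = {0}
L1 = {5}  now seen {0,5}
L2 = {4}  now seen {0,4,5}
L3 = {6}  now seen {0,4,5,6}
L4 = {1}  now seen {0,1,4,5,6}
Reach set: {0,1,4,5,6}
witness 6: b·tau·a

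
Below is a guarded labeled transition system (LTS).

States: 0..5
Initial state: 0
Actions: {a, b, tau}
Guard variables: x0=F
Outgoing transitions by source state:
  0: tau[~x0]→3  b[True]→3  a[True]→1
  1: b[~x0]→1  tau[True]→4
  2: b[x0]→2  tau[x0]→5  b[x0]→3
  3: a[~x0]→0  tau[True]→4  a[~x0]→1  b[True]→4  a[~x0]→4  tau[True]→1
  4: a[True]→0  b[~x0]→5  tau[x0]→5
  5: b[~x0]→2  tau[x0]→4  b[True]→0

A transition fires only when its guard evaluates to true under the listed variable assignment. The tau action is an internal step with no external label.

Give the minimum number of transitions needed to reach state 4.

Layered search for 4:
  L0 = {0}
  L1 = {1,3}
  L2 = {4}
first hit 4 at d=2 via a·tau

Answer: 2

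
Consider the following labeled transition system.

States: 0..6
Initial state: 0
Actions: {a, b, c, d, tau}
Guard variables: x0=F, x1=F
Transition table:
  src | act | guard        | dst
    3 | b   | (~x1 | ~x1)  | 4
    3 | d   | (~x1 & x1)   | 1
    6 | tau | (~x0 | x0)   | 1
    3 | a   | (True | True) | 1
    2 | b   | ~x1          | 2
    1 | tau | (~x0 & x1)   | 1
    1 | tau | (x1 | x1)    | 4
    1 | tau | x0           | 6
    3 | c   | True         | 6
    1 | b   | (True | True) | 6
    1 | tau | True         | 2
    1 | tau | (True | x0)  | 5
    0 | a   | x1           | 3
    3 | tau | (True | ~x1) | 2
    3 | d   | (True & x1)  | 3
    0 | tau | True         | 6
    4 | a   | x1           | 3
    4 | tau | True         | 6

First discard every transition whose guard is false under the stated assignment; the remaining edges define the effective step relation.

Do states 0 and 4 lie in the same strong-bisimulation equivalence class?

Refine partition for ~:
  π0 = {{0,1,2,3,4,5,6}}
  π1 = {{0,4,6},{1},{2},{3},{5}}
  π2 = {{0,4},{1},{2},{3},{5},{6}}
stable after 3 split(s): 6 block(s)
0∈{0,4}, 4∈{0,4}

Answer: BISIMILAR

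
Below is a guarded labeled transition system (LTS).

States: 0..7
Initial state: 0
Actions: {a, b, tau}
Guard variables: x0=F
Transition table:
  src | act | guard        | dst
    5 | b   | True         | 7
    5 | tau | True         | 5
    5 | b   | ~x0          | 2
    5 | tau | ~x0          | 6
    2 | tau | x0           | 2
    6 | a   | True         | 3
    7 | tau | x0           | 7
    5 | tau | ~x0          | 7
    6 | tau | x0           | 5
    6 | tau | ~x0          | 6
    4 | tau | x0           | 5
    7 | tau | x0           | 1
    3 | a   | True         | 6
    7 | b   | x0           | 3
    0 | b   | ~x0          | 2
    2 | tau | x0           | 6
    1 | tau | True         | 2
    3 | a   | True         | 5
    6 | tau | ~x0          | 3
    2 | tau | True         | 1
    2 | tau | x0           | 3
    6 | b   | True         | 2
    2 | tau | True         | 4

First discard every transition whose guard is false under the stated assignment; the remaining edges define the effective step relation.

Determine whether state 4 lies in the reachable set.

Answer: REACHABLE

Analysis:
After dropping false guards: 15 live edges.
L0 = {0}
L1 = {2}  total {0,2}
L2 = {1,4}  total {0,1,2,4}
Reachable = {0,1,2,4}
Path to 4: b·tau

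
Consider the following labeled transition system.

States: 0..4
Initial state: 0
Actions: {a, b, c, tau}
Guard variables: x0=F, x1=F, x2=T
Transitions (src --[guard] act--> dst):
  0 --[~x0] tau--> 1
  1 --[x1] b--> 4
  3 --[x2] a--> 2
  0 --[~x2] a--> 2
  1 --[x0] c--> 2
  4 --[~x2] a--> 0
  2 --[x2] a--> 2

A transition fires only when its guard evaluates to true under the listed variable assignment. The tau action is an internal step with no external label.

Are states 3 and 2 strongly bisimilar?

Answer: BISIMILAR

Working:
Compute ~ classes (split until stable):
  P[0] = {{0,1,2,3,4}}
  P[1] = {{0},{1,4},{2,3}}
3 equivalence class(es) (converged in 2)
[3]={2,3}  [2]={2,3}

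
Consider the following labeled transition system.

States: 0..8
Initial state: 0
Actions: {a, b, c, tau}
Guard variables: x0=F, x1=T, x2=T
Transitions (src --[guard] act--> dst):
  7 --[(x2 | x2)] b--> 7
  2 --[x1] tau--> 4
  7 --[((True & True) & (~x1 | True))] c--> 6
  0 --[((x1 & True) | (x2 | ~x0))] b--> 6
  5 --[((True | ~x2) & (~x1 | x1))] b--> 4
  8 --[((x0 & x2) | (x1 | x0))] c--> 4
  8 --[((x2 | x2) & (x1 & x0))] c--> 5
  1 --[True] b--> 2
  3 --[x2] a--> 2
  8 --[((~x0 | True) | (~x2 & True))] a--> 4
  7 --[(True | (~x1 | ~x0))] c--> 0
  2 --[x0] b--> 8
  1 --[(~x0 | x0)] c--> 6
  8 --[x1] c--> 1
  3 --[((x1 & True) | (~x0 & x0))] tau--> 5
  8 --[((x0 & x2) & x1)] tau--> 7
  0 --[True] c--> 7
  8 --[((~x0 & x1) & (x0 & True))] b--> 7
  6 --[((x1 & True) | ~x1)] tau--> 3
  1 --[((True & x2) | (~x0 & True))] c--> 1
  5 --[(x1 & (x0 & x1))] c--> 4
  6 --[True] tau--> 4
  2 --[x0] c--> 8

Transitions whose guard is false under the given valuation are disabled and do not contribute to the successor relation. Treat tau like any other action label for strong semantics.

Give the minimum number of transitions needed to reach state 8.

Answer: UNREACHABLE

Working:
Breadth-first toward 8:
  Layer 0: {0}
  Layer 1: {6,7}
  Layer 2: {3,4}
  Layer 3: {2,5}
8 never appears.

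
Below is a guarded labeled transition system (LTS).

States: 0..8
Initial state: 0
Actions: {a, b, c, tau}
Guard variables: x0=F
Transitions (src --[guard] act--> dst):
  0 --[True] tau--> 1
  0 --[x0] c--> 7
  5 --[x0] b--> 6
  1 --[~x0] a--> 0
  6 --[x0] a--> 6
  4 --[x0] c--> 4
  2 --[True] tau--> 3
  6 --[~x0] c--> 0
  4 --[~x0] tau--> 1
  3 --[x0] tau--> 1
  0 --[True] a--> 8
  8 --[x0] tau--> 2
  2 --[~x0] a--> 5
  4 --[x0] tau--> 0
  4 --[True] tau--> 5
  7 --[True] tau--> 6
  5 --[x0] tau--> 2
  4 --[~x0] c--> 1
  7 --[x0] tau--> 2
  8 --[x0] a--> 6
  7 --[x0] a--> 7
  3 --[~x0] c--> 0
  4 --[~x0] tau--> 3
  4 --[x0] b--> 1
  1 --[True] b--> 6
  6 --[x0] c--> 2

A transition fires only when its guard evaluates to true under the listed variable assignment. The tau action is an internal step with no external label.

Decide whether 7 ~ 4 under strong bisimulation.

Answer: NOT BISIMILAR

Working:
Refine partition for ~:
  round 0: {{0,1,2,3,4,5,6,7,8}}
  round 1: {{0,2},{1},{3,6},{4},{5,8},{7}}
  round 2: {{0},{1},{2},{3,6},{4},{5,8},{7}}
Fixed point at round 3; 7 class(es).
[7]={7}  [4]={4}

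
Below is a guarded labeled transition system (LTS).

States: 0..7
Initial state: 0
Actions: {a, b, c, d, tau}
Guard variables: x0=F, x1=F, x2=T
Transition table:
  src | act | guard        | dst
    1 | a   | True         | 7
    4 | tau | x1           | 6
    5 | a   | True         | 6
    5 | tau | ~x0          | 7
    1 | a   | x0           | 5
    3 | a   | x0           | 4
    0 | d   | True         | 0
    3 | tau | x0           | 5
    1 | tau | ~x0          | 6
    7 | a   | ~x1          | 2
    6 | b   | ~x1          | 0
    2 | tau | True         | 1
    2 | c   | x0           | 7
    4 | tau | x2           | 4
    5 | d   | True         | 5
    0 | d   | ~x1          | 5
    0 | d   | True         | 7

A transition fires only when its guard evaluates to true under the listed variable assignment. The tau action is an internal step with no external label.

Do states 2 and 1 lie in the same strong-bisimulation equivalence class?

Answer: NOT BISIMILAR

Trace:
Refine partition for ~:
  π0 = {{0,1,2,3,4,5,6,7}}
  π1 = {{0},{1},{2,4},{3},{5},{6},{7}}
  π2 = {{0},{1},{2},{3},{4},{5},{6},{7}}
Fixed point at round 3; 8 class(es).
class of 2: {2}; class of 1: {1}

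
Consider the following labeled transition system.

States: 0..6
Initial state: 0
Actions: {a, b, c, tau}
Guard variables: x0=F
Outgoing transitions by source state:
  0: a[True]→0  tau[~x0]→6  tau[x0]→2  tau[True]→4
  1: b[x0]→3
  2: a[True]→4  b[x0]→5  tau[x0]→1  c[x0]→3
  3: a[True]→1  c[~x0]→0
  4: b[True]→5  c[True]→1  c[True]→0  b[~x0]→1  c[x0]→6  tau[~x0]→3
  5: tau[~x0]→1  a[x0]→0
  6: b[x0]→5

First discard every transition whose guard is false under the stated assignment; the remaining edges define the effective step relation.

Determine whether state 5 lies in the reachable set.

Answer: REACHABLE

Trace:
After dropping false guards: 12 live edges.
depth 0: {0}
depth 1: {4,6}  total {0,4,6}
depth 2: {1,3,5}  total {0,1,3,4,5,6}
Reachable = {0,1,3,4,5,6}
trace reaching 5: tau·b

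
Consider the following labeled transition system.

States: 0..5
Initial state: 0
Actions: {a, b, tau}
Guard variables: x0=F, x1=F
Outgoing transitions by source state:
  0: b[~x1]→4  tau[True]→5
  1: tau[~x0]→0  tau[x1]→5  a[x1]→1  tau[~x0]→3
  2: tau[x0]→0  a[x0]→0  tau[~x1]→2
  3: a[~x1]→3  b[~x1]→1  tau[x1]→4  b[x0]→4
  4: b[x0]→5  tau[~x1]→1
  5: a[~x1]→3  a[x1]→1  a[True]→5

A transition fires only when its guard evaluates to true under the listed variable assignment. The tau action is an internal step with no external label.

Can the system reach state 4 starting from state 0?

Answer: REACHABLE

Trace:
Guard filter leaves 10 enabled edge(s).
depth 0: {0}
depth 1: {4,5}  now seen {0,4,5}
depth 2: {1,3}  now seen {0,1,3,4,5}
R = {0,1,3,4,5}
trace reaching 4: b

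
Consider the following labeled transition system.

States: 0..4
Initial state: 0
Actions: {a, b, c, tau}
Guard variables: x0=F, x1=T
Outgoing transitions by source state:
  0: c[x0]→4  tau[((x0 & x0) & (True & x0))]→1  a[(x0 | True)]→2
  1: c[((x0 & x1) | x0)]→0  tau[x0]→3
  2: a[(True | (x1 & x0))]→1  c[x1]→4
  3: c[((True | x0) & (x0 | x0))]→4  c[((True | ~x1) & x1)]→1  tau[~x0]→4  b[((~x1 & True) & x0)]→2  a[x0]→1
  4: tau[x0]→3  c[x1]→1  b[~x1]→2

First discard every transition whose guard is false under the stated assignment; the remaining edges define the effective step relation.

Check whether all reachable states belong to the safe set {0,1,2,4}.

Safe = {0,1,2,4}
R = {0,1,2,4}
  0: ✓
  1: ✓
  2: ✓
  4: ✓

Answer: INVARIANT HOLDS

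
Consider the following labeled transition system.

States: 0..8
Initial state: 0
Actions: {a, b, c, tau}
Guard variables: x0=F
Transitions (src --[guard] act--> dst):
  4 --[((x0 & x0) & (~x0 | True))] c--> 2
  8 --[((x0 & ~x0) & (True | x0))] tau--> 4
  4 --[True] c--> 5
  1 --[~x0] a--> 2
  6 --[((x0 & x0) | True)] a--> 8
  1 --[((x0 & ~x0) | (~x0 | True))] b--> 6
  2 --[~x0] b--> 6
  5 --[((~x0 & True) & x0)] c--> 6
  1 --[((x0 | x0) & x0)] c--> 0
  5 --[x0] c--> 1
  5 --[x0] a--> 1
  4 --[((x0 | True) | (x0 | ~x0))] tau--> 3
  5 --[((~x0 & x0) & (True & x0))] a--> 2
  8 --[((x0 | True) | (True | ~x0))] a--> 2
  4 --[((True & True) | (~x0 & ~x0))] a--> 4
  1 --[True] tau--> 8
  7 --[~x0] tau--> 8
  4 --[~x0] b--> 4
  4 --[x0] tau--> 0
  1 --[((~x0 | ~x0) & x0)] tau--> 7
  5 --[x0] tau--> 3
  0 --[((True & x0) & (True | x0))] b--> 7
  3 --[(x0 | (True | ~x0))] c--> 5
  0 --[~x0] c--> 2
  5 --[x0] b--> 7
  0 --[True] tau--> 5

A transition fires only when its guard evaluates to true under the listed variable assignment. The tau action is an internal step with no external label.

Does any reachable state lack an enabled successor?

Reach set: {0,2,5,6,8}
  0: c→2  tau→5  [2 exit(s)]
  2: b→6  [1 exit(s)]
  5: ∅  [no exit]
  6: a→8  [1 exit(s)]
  8: a→2  [1 exit(s)]
Path to 5: tau

Answer: DEADLOCK at state 5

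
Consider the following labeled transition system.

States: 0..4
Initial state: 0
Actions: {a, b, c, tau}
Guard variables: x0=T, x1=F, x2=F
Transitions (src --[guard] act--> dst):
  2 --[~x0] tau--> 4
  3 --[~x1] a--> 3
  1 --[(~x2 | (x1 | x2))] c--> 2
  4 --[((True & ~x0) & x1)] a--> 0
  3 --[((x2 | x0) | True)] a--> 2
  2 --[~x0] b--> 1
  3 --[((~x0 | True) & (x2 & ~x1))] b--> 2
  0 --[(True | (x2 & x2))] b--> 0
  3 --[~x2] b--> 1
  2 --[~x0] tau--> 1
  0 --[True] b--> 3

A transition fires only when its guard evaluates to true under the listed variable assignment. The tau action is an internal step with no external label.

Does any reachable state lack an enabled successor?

Reach set: {0,1,2,3}
  0: b→0  b→3  [2 exit(s)]
  1: c→2  [1 exit(s)]
  2: ∅  [no exit]
  3: a→2  a→3  b→1  [3 exit(s)]
witness 2: b·a

Answer: DEADLOCK at state 2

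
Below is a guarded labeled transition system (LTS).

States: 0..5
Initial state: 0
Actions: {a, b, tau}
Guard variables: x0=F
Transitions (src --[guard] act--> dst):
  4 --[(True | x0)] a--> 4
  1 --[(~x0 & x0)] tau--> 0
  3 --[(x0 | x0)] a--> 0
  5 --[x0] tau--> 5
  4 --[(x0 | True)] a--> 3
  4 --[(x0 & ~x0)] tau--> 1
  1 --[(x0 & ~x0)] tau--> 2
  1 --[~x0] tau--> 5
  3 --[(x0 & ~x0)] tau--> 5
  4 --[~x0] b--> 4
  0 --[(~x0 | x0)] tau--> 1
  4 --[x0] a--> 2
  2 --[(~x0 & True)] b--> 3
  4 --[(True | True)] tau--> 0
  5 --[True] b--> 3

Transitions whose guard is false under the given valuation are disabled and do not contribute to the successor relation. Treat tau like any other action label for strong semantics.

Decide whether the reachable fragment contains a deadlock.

Reach set: {0,1,3,5}
  0: tau→1  [1 out]
  1: tau→5  [1 out]
  3: ∅  [no exit]
  5: b→3  [1 out]
trace reaching 3: tau·tau·b

Answer: DEADLOCK at state 3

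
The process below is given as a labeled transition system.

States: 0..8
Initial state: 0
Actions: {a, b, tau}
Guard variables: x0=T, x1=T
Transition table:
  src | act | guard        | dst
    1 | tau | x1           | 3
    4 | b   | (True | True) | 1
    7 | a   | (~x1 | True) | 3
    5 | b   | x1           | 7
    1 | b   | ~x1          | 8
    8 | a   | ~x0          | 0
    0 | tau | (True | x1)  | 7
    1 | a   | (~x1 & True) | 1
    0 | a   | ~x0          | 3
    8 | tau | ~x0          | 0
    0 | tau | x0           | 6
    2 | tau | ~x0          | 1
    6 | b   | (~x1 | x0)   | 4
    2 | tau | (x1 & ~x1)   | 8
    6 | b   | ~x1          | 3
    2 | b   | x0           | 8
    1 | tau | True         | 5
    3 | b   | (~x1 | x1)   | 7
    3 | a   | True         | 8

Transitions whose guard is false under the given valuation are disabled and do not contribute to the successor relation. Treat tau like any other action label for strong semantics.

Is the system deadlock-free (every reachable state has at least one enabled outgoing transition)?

Reachable = {0,1,3,4,5,6,7,8}
  0: tau→6  tau→7  [2 out]
  1: tau→3  tau→5  [2 out]
  3: a→8  b→7  [2 out]
  4: b→1  [1 out]
  5: b→7  [1 out]
  6: b→4  [1 out]
  7: a→3  [1 out]
  8: ∅  [deadlock]
Path to 8: tau·a·a

Answer: DEADLOCK at state 8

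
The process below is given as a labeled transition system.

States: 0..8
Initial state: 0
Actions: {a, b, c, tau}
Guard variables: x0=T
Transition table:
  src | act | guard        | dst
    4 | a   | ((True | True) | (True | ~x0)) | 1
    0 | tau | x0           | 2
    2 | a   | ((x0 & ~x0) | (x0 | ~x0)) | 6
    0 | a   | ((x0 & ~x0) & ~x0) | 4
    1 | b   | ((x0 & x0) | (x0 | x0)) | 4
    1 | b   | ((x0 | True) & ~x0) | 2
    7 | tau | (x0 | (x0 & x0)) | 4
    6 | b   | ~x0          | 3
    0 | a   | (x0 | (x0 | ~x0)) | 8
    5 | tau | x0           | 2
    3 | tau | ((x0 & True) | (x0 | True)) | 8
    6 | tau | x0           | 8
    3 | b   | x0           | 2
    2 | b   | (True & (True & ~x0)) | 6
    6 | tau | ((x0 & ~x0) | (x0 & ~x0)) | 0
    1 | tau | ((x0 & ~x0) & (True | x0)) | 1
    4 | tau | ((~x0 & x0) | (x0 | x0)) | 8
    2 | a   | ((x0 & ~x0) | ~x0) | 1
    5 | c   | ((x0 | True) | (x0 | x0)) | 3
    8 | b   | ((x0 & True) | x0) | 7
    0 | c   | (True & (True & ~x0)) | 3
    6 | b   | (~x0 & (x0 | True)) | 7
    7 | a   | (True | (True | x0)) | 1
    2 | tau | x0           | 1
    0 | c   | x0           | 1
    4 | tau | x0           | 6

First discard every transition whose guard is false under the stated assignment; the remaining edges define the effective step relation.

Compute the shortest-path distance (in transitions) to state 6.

Answer: 2

Trace:
Layered search for 6:
  depth 0: {0}
  depth 1: {1,2,8}
  depth 2: {4,6,7}
first hit 6 at d=2 via tau·a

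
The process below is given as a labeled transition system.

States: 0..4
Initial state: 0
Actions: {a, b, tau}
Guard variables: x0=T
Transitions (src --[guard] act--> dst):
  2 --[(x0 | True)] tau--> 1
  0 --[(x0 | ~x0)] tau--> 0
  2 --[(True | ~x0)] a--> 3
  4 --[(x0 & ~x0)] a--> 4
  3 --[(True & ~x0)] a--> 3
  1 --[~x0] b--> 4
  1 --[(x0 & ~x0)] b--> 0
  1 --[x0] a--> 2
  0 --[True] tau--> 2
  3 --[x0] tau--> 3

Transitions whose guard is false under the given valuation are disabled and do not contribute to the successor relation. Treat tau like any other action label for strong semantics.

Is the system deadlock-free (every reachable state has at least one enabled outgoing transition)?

Answer: DEADLOCK-FREE

Working:
R = {0,1,2,3}
  0: tau→0  tau→2  [deg 2]
  1: a→2  [deg 1]
  2: a→3  tau→1  [deg 2]
  3: tau→3  [deg 1]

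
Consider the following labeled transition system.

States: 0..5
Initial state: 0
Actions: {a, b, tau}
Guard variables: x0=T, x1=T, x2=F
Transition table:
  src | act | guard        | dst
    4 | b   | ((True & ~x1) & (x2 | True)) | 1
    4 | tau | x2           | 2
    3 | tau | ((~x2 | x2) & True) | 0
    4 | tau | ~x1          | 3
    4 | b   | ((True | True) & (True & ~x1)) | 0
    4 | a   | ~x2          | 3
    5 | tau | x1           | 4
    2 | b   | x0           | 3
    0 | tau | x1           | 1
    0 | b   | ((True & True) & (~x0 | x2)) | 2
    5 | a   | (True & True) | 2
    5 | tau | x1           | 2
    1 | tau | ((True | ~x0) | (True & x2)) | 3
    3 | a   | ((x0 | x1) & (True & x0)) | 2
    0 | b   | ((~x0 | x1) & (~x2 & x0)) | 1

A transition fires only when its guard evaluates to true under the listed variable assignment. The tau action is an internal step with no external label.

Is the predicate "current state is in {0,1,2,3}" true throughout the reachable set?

Answer: INVARIANT HOLDS

Working:
Inv-set: {0,1,2,3}
R = {0,1,2,3}
  0: safe
  1: safe
  2: safe
  3: safe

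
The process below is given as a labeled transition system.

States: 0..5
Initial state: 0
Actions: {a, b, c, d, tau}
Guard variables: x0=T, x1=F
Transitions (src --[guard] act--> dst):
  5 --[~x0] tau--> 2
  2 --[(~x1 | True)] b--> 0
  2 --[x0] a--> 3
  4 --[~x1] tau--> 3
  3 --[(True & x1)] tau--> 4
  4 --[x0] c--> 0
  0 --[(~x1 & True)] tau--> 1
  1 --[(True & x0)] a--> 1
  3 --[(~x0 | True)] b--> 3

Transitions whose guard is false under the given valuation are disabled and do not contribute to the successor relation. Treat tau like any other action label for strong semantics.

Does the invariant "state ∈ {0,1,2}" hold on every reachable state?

Answer: INVARIANT HOLDS

Trace:
Inv-set: {0,1,2}
R = {0,1}
  0: safe
  1: safe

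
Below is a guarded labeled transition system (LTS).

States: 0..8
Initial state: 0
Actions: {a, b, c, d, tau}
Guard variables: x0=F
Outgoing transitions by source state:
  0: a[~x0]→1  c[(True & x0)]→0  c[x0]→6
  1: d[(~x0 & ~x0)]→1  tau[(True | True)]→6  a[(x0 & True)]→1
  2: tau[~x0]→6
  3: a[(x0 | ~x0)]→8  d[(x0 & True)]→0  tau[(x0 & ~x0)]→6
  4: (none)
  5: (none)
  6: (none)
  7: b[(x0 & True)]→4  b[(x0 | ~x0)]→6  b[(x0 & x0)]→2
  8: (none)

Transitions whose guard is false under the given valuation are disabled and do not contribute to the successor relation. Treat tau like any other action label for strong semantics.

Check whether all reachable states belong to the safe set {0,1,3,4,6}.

Allowed set {0,1,3,4,6}
Reach set: {0,1,6}
  0: ok
  1: ok
  6: ok

Answer: INVARIANT HOLDS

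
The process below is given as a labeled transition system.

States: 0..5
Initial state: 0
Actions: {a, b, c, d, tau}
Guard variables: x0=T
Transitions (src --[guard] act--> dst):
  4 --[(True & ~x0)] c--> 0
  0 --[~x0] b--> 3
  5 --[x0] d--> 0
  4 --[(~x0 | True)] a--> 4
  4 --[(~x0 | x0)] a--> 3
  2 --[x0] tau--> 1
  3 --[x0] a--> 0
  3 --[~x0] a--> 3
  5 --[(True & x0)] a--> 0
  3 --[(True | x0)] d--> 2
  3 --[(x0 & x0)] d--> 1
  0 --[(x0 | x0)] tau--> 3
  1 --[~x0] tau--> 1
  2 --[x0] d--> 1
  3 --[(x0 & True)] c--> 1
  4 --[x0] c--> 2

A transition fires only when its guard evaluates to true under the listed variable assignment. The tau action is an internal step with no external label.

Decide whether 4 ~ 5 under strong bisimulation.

Answer: NOT BISIMILAR

Analysis:
Bisimulation quotient by refinement:
  round 0: {{0,1,2,3,4,5}}
  round 1: {{0},{1},{2},{3},{4},{5}}
Fixed point at round 2; 6 class(es).
[4]={4}  [5]={5}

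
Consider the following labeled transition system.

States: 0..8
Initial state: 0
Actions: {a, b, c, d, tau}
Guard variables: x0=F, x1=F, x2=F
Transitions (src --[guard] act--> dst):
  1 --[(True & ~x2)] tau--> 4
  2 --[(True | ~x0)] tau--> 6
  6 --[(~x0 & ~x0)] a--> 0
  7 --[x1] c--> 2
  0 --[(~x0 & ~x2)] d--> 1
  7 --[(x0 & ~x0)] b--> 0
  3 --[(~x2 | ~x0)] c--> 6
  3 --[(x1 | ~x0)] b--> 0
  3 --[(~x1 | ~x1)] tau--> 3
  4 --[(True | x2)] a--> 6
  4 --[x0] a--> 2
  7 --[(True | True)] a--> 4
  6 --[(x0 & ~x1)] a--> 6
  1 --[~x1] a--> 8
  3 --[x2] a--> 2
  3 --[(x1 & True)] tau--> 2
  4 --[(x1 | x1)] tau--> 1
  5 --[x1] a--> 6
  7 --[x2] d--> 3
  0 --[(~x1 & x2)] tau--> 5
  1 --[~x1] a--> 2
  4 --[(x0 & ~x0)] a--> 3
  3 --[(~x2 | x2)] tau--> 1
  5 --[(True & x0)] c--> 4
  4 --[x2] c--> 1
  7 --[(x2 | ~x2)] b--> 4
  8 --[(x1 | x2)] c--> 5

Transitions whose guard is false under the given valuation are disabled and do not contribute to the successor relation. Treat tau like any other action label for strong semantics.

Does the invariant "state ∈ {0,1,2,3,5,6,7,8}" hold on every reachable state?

Answer: INVARIANT VIOLATED at state 4

Trace:
Inv-set: {0,1,2,3,5,6,7,8}
Reach set: {0,1,2,4,6,8}
  0: safe
  1: safe
  2: safe
  4: outside
  6: safe
  8: safe
reach 4 via d·tau — violates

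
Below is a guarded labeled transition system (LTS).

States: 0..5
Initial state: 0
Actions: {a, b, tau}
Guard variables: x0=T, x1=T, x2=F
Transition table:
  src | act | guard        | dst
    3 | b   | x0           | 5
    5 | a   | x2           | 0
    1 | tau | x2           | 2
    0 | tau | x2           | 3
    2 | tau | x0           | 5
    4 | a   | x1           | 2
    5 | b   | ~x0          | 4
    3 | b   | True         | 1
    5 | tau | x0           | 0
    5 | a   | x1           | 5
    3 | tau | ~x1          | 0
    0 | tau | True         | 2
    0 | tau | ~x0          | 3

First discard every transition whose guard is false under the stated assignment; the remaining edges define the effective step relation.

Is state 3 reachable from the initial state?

Answer: UNREACHABLE

Working:
7 transition(s) survive guard evaluation.
L0 = {0}
L1 = {2}  total {0,2}
L2 = {5}  total {0,2,5}
Reachable = {0,2,5}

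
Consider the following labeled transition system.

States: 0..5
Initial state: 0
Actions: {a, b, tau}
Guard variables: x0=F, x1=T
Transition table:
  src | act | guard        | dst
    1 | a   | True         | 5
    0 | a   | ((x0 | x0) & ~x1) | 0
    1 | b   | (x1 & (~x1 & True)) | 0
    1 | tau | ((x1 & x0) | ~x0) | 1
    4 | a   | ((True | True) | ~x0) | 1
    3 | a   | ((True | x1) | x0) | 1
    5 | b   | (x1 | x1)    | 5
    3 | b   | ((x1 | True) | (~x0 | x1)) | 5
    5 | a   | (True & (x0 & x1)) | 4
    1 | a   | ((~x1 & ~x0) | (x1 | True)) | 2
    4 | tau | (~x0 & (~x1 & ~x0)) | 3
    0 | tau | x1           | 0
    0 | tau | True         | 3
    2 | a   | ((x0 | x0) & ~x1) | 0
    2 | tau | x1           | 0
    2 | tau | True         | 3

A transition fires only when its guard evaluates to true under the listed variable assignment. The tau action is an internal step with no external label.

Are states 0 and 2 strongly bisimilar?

Bisimulation quotient by refinement:
  P[0] = {{0,1,2,3,4,5}}
  P[1] = {{0,2},{1},{3},{4},{5}}
Fixed point at round 2; 5 class(es).
0∈{0,2}, 2∈{0,2}

Answer: BISIMILAR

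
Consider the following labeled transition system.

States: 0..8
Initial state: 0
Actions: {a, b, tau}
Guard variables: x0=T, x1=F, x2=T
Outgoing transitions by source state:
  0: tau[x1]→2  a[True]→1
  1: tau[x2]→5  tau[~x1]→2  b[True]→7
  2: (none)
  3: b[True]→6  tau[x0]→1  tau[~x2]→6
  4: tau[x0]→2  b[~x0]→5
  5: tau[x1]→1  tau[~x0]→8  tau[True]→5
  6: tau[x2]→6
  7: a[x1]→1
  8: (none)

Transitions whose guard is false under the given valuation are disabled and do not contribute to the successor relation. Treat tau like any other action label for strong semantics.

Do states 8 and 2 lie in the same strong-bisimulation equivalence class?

Bisimulation quotient by refinement:
  P[0] = {{0,1,2,3,4,5,6,7,8}}
  P[1] = {{0},{1,3},{2,7,8},{4,5,6}}
  P[2] = {{0},{1},{2,7,8},{3},{4},{5,6}}
6 equivalence class(es) (converged in 3)
8∈{2,7,8}, 2∈{2,7,8}

Answer: BISIMILAR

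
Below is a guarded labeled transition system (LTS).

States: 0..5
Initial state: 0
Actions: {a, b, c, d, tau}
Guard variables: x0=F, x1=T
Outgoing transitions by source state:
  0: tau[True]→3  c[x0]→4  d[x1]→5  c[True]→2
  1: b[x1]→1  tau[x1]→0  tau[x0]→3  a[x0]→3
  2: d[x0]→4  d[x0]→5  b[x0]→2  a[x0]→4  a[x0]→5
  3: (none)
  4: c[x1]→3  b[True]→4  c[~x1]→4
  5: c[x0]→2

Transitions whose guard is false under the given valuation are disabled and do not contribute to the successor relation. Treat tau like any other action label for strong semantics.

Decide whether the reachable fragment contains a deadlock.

Answer: DEADLOCK at state 2

Working:
R = {0,2,3,5}
  0: c→2  d→5  tau→3  [3 exit(s)]
  2: ∅  [no exit]
  3: ∅  [no exit]
  5: ∅  [no exit]
trace reaching 2: c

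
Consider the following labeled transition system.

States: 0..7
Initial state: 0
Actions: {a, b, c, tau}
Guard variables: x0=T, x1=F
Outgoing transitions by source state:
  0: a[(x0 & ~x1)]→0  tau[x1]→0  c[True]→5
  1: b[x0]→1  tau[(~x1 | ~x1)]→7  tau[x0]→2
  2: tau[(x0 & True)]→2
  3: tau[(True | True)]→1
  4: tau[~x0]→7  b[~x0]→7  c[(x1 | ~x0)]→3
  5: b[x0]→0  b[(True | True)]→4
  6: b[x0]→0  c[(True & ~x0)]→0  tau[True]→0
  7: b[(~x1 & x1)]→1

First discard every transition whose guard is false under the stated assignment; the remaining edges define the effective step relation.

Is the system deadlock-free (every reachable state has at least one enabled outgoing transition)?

Reach set: {0,4,5}
  0: a→0  c→5  [2 exit(s)]
  4: ∅  [deadlock]
  5: b→0  b→4  [2 exit(s)]
trace reaching 4: c·b

Answer: DEADLOCK at state 4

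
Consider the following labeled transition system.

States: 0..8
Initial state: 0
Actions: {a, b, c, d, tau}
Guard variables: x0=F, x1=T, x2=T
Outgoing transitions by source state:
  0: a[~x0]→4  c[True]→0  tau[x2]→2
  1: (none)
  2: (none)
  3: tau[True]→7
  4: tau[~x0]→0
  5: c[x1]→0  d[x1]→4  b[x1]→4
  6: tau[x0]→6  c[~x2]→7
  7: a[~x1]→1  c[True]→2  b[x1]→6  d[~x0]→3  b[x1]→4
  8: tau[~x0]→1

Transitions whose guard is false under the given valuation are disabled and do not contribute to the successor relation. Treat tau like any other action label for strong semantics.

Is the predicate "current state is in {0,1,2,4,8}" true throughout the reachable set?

Inv-set: {0,1,2,4,8}
Reachable = {0,2,4}
  0: ✓
  2: ✓
  4: ✓

Answer: INVARIANT HOLDS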